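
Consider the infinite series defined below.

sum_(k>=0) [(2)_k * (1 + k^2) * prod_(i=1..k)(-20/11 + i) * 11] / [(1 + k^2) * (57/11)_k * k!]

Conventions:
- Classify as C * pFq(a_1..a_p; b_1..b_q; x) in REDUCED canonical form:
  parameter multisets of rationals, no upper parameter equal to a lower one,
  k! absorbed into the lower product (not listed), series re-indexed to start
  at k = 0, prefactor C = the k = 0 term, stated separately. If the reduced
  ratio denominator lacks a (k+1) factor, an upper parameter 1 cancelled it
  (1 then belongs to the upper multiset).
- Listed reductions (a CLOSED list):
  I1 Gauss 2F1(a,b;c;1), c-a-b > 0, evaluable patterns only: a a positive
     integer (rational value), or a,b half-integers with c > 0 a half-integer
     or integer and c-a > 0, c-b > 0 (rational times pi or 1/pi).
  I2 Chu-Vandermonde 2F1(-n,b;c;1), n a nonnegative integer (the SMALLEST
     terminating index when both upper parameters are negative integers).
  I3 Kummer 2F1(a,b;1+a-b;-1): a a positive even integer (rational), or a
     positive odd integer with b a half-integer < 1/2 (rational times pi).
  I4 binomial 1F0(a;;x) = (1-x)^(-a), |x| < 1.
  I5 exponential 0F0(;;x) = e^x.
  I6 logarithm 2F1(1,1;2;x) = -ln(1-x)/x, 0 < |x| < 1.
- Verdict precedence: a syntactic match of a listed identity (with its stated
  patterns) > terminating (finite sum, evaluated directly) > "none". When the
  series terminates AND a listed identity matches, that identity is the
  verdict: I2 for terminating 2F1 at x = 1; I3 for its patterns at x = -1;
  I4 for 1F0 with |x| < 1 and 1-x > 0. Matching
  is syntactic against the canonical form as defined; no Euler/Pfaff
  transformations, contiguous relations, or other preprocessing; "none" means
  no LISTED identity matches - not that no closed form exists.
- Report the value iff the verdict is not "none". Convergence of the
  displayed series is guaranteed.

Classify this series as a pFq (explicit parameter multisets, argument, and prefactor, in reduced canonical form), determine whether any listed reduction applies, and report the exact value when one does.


This is 11 * 2F1(-9/11, 2; 57/11; 1) in reduced canonical form. Verdict: Gauss (I1, integer-parameter pattern) matches (x = 1: the Gamma ratio telescopes since c-a-b = 4 > 0 and a = 2 in Z>0). Sum: 161/22.

The tell: from the first term 11: the running product (prefactor 11) telescopes to a rising factorial.
Ratio: r(k) = 1 * (k-9/11) (k+2) / [(k+57/11) (k+1)] - rational in k, leading ratio 1; with t_0 = 11, classification follows.


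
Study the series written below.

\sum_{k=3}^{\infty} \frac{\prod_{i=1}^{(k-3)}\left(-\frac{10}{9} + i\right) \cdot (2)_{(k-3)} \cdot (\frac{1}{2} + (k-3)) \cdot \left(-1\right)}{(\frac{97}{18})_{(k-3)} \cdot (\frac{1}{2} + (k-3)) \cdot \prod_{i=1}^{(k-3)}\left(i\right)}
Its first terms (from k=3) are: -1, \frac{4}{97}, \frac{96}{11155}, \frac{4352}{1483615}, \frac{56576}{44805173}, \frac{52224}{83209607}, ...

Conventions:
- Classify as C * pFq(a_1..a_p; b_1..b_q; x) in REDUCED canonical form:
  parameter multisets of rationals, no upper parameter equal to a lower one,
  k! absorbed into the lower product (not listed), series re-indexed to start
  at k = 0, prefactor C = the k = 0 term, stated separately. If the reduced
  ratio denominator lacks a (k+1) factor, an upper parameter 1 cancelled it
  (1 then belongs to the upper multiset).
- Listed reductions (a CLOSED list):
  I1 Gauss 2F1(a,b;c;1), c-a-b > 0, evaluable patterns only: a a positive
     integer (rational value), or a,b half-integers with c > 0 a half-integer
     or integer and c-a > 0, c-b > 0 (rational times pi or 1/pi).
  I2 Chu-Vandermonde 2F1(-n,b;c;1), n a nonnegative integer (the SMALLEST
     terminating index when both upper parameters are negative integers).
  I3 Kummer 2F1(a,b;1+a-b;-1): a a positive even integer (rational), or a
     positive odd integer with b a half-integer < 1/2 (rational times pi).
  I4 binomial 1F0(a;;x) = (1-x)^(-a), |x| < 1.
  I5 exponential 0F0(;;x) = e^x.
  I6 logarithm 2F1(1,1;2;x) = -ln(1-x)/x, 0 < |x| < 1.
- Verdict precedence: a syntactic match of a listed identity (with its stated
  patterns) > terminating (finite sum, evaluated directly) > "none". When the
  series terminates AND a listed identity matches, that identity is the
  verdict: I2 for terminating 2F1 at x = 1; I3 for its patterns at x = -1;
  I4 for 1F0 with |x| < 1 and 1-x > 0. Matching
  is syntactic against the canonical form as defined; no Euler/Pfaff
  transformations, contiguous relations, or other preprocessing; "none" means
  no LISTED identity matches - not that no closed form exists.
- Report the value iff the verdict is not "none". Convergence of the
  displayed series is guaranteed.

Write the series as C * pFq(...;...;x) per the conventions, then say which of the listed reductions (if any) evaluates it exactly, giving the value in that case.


Structural cue: from the first term -1: the product of the first k integers (C = -1, x = 1) is k!.
Term ratio: r(k) = 1 * (k-\frac{1}{9}) (k+2) / [(k+\frac{97}{18}) (k+1)] - rational in k. x = 1; t_0 = -1; negate the roots.

x = 1 here; the reduced form reads 2F1, upper {-\frac{1}{9}, 2}, lower {\frac{97}{18}}, C = -1. Verdict: the Gauss summation I1 applies (x = 1: the Gamma ratio telescopes since c-a-b = 7/2 > 0 and a = 2 in Z>0). Value: -\frac{4819}{5103}.


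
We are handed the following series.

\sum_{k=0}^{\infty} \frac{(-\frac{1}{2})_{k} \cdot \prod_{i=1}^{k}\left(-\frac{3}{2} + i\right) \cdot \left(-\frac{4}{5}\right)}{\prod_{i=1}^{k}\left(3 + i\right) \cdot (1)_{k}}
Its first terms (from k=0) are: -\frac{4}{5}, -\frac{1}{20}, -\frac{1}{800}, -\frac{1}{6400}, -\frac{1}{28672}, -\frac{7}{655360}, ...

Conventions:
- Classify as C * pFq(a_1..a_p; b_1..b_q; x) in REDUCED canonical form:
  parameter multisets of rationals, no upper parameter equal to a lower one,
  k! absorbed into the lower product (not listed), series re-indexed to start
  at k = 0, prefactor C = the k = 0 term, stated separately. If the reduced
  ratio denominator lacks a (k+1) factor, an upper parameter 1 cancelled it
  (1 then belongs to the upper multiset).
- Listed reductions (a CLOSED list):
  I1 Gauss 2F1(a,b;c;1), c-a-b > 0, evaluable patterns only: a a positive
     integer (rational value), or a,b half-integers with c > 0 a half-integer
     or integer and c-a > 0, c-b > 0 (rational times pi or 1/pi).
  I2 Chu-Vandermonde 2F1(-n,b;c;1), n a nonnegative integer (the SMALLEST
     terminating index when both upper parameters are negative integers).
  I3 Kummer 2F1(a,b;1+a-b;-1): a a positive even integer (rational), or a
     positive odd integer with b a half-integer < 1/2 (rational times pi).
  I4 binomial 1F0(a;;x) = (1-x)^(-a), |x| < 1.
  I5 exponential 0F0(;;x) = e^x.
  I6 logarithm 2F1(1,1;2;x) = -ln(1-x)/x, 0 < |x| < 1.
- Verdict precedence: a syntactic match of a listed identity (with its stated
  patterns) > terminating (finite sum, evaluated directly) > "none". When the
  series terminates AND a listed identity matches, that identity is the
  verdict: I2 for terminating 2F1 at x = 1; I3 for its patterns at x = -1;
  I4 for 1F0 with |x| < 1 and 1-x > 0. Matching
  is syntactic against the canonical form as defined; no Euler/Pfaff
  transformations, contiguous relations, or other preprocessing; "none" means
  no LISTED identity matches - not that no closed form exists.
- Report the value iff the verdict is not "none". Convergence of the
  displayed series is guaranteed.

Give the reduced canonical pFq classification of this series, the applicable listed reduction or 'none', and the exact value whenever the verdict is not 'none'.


Key observation: t_0 = -\frac{4}{5} here, and the running product (C = -4/5, x = 1) telescopes to a rising factorial.
Adjacent-term ratio: r(k) = 1 * (k-\frac{1}{2}) (k-\frac{1}{2}) / [(k+4) (k+1)] - rational in k. x = 1; t_0 = -\frac{4}{5}; negate the roots.

With C = -\frac{4}{5}: the canonical form is 2F1(-\frac{1}{2}, -\frac{1}{2}; 4; 1). Verdict: this is the half-integer Gauss pattern (I1) (x = 1; upper {-\frac{1}{2}, -\frac{1}{2}} half-integers, c = 4 in the evaluable pattern). Exact value: \left(-\frac{16384}{6125}\right) / \pi.


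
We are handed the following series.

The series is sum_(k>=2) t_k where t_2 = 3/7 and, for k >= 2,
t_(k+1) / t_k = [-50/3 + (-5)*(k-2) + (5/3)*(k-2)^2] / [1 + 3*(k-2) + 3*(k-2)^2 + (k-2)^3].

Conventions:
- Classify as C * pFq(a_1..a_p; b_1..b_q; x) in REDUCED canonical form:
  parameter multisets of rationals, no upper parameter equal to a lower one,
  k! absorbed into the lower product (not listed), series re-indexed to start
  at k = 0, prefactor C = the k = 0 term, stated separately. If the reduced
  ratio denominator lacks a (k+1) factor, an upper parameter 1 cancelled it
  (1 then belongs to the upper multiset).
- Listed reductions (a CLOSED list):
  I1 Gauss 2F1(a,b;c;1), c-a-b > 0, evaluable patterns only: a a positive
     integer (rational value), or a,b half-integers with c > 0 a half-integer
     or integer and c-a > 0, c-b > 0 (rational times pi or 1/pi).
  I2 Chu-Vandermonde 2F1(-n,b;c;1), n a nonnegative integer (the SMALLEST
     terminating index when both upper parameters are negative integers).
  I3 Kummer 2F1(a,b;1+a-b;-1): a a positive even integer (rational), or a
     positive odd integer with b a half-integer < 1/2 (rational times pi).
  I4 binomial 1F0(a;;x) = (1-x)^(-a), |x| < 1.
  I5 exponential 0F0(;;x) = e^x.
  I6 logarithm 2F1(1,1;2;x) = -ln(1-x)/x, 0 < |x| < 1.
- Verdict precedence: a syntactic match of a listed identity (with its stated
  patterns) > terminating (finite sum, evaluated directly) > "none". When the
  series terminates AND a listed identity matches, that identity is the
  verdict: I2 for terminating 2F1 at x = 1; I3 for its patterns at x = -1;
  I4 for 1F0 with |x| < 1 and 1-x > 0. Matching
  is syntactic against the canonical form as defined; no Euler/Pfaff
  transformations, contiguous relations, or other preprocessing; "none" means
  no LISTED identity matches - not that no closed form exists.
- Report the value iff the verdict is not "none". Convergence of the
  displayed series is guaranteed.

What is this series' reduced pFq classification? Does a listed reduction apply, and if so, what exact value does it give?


Key step: t_0 = 3/7 here, and the expanded ratio factors over Q; C = 3/7, x = 5/3, roots give parameters.
Ratio: r(k) = (5/3) * (k-5) (k+2) / [(k+1) (k+1) (k+1)] - poly over poly, x = (5/3) from leading terms; C = 3/7 at k = 0.

Prefactor 3/7, argument 5/3: 2F2 with upper {-5, 2} over lower {1, 1}. Verdict: terminating - upper -5 stops the sum at k = 5; the 6 terms are added exactly. Value: 4919/4536.


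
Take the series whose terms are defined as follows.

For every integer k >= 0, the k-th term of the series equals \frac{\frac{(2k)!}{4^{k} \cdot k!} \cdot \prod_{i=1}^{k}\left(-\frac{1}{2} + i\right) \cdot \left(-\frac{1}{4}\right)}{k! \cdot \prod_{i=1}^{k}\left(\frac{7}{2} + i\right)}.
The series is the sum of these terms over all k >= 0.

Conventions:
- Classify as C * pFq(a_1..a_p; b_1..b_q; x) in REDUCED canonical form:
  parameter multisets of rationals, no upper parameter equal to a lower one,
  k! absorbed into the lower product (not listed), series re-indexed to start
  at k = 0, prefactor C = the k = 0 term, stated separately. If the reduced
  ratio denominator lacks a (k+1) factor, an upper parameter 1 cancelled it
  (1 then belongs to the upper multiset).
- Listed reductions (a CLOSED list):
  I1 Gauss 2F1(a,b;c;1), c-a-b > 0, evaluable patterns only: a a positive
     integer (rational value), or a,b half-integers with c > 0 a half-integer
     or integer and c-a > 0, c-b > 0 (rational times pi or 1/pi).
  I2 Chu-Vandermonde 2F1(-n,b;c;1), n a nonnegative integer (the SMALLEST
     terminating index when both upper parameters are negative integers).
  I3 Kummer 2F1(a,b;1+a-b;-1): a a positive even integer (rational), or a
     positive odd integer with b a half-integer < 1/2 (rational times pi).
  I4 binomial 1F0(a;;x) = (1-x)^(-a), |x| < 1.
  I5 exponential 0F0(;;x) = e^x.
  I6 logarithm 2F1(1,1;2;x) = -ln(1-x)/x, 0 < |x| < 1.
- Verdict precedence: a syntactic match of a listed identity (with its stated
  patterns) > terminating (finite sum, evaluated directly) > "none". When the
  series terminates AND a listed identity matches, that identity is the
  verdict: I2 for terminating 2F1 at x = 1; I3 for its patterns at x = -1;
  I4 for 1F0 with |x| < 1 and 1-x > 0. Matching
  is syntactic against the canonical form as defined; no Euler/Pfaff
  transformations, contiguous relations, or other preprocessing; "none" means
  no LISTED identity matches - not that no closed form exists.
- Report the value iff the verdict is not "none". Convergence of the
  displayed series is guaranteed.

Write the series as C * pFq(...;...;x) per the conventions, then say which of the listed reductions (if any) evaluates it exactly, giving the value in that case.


Key step: x = 1 and the lower running product (C = -1/4, x = 1) is a rising factorial.
Step ratio: r(k) = 1 * (k+\frac{1}{2}) (k+\frac{1}{2}) / [(k+\frac{9}{2}) (k+1)] - poly over poly, x = 1 from leading terms; C = -\frac{1}{4} at k = 0.

Prefactor -\frac{1}{4}, argument 1: 2F1 with upper {\frac{1}{2}, \frac{1}{2}} over lower {\frac{9}{2}}. Verdict (x = 1): Gauss (I1, half-integer pattern) applies (x = 1; upper {\frac{1}{2}, \frac{1}{2}} half-integers, c = \frac{9}{2} in the evaluable pattern). Its exact value is \left(-\frac{175}{2048}\right) \cdot \pi.


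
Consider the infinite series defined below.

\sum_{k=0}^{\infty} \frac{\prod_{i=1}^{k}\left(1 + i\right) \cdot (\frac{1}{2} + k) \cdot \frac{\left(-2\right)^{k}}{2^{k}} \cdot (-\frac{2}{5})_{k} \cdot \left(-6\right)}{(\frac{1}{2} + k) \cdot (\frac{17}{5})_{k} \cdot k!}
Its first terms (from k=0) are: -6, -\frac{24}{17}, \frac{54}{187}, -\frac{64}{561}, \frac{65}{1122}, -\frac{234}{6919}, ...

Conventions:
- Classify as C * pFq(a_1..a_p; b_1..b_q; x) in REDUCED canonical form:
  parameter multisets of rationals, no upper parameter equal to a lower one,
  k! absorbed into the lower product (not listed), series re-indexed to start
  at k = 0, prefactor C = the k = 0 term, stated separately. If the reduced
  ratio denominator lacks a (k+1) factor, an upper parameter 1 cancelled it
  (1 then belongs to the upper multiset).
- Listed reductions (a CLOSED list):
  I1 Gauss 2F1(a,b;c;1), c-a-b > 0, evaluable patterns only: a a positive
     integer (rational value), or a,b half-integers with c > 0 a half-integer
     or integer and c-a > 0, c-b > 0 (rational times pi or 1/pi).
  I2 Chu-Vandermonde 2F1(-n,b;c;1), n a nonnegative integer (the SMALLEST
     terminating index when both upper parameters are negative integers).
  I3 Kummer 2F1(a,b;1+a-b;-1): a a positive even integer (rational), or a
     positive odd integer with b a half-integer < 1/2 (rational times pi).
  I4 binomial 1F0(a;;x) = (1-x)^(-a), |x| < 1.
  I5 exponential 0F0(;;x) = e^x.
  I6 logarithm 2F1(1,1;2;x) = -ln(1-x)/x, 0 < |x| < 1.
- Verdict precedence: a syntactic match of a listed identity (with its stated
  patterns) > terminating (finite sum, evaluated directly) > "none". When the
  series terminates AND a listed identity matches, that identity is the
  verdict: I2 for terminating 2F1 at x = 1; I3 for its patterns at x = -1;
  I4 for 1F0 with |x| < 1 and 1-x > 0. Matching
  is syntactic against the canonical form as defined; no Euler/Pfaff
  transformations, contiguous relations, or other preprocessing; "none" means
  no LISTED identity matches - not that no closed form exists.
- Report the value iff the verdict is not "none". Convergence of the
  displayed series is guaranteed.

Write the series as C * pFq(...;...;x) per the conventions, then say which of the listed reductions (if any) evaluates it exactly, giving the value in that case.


Prefactor -6, argument -1: 2F1 with upper {-\frac{2}{5}, 2} over lower {\frac{17}{5}}. Verdict at x = -1: the Kummer evaluation I3 matches (x = -1; c = \frac{17}{5} equals 1+a-b for upper {-\frac{2}{5}, 2}: listed pattern). Its exact value is -\frac{36}{5}.

Structural cue: t_0 = -6 here, and the factor k + 1/2 cancels (top and bottom), leaving C = -6.
Consecutive-term ratio: r(k) = -1 * (k-\frac{2}{5}) (k+2) / [(k+\frac{17}{5}) (k+1)] - rational in k, leading ratio -1; with t_0 = -6, classification follows.


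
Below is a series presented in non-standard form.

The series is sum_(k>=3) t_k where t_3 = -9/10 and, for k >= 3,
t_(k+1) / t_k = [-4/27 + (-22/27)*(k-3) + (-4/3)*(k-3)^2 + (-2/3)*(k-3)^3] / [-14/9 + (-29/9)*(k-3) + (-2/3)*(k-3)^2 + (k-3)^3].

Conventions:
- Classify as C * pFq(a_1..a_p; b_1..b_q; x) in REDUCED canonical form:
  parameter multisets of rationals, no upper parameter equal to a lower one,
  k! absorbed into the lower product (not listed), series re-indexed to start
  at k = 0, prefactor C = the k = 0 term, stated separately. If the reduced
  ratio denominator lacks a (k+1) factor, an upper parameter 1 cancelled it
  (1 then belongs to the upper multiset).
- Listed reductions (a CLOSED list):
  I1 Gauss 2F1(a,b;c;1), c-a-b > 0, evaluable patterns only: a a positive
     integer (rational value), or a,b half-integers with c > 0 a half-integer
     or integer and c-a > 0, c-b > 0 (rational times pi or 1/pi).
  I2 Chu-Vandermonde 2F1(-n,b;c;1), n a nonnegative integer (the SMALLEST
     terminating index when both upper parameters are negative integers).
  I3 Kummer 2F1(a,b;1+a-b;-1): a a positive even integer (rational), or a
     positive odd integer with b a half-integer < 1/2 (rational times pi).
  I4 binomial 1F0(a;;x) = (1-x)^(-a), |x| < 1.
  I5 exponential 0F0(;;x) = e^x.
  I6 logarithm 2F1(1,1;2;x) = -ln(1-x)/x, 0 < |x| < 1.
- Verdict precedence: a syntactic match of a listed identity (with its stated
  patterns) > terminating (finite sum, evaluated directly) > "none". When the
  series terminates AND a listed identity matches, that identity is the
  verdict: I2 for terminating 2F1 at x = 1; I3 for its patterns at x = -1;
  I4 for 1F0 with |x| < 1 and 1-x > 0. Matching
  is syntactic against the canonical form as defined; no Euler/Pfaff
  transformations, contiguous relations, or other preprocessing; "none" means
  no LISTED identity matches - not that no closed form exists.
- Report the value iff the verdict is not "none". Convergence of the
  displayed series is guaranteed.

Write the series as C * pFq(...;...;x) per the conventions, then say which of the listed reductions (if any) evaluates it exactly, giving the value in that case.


Prefactor -9/10, argument -2/3: 2F1 with upper {1/3, 1} over lower {-7/3}. Verdict: none. Every listed pattern misses the 2F1 form at -2/3, upper {1/3, 1}.

Key observation: with t_0 = -9/10, the parameter 2/3 appears in both the upper and lower lists and cancels.
Step ratio: r(k) = (-2/3) * (k+1/3) (k+1) / [(k-7/3) (k+1)] - rational; roots negated = parameters, x = (-2/3), C = -9/10.


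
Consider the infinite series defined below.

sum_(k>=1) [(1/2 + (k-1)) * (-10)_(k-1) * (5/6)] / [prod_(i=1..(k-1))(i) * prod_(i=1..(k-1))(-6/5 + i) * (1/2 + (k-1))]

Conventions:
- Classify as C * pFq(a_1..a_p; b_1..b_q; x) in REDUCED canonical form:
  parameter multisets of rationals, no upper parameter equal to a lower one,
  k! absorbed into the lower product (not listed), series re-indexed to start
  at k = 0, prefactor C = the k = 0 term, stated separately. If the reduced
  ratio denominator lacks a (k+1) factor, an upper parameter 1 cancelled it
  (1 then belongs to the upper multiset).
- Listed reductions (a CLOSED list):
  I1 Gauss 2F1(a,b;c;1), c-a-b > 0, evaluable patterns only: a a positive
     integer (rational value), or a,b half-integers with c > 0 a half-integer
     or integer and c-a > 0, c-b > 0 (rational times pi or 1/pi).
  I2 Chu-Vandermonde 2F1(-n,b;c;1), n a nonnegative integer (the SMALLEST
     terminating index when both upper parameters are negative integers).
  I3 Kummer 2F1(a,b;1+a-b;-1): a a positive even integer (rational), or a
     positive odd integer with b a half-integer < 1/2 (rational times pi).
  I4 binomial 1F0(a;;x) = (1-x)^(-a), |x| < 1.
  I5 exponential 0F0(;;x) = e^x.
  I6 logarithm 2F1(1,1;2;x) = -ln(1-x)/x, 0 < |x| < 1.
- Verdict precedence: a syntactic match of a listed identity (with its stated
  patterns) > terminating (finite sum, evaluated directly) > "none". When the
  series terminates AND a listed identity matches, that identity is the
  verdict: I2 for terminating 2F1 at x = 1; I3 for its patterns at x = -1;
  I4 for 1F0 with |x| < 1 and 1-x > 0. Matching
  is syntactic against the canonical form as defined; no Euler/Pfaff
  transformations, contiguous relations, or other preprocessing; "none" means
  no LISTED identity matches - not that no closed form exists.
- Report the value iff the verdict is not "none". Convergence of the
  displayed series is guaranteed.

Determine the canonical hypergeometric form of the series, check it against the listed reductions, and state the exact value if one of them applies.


With C = 5/6: the canonical form is 1F1(-10; -1/5; 1). Verdict: terminating. With -10 upstairs the series is a 11-term polynomial sum; evaluated term by term. Value: -3051974212835/777713384448.

The tell: t_0 being 5/6, the factor k + 1/2 cancels (top and bottom), leaving C = 5/6, x = 1.
Term ratio: r(k) = 1 * (k-10) / [(k-1/5) (k+1)] ; factor over Q: parameters, x = 1, and C = 5/6.


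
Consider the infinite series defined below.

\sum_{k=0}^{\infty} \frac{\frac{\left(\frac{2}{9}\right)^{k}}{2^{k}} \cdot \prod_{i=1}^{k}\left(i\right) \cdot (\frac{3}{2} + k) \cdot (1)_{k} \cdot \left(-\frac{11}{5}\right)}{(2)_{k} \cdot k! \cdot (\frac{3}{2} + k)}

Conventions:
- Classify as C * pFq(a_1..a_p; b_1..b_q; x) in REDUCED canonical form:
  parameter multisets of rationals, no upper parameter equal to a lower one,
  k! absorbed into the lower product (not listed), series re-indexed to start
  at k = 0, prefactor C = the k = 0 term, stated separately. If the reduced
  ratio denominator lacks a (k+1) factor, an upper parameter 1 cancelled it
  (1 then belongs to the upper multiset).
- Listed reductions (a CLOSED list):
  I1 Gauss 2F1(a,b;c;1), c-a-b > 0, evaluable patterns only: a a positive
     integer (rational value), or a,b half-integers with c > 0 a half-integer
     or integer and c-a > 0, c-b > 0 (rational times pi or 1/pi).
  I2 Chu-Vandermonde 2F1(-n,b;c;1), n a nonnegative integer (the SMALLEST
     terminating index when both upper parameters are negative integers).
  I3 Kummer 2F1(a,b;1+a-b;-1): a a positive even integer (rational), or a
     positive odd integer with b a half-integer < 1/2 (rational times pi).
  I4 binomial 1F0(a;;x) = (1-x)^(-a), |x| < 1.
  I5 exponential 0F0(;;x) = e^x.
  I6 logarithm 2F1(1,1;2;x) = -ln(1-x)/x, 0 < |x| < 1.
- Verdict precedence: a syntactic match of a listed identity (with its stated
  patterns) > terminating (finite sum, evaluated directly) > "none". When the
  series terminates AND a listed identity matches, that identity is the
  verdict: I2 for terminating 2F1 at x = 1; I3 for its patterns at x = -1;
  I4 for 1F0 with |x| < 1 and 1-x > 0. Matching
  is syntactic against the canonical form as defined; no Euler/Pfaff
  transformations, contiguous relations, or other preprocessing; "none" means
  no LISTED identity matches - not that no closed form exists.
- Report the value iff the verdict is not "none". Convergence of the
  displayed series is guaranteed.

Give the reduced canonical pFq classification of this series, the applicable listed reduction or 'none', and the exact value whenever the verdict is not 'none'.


Classification (C = -\frac{11}{5}): 2F1 with upper {1, 1}, lower {2}, argument x = \frac{1}{9}. Verdict at x = \frac{1}{9}: logarithm (I6) matches (the logarithm: parameters (1,1;2), x = \frac{1}{9}). Value: \frac{99}{5} \cdot \ln\left(\frac{8}{9}\right).

First insight: x = \frac{1}{9} and the running product (C = -11/5) telescopes to a rising factorial.
Ratio: r(k) = \frac{1}{9} * (k+1) (k+1) / [(k+2) (k+1)] ; factor over Q: parameters, x = \frac{1}{9}, and C = -\frac{11}{5}.


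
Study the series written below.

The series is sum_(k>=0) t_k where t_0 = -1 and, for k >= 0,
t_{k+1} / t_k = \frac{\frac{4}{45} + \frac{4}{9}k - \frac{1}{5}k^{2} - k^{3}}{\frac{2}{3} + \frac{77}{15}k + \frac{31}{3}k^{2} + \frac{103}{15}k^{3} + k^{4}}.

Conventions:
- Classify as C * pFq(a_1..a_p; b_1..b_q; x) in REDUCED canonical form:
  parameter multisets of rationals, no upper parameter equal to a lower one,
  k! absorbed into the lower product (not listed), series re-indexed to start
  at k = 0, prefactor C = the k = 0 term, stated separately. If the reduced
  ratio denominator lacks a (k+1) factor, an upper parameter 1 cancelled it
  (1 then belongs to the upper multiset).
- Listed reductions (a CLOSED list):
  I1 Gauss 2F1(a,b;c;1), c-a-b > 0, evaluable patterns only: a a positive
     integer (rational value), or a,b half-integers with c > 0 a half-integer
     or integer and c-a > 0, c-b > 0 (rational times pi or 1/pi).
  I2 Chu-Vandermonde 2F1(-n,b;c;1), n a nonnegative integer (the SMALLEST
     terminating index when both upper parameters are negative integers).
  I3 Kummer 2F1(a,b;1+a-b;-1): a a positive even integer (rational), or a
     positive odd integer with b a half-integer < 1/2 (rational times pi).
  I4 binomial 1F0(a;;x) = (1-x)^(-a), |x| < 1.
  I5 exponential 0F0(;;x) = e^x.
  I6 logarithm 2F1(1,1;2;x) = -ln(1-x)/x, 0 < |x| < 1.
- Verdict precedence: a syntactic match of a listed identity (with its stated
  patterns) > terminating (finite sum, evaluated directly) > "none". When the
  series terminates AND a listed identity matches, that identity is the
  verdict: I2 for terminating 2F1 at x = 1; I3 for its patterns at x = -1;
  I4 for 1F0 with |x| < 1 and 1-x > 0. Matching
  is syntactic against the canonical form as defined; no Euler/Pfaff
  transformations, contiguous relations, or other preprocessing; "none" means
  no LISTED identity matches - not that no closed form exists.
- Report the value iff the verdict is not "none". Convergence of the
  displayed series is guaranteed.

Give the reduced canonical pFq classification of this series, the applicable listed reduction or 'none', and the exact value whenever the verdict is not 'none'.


At argument -1: a 1F1 with upper {-\frac{2}{3}}, lower {5}, scaled by C = -1. Verdict: none here - no I1-I6 shape fits x = -1 with lower {5}.

Structural cue: t_0 = -1 here, and the parameter 1/5 appears in both the upper and lower lists and cancels (alongside the other common factor).
Step ratio: r(k) = -1 * (k-\frac{2}{3}) / [(k+5) (k+1)] - rational; roots negated = parameters, x = -1, C = -1.


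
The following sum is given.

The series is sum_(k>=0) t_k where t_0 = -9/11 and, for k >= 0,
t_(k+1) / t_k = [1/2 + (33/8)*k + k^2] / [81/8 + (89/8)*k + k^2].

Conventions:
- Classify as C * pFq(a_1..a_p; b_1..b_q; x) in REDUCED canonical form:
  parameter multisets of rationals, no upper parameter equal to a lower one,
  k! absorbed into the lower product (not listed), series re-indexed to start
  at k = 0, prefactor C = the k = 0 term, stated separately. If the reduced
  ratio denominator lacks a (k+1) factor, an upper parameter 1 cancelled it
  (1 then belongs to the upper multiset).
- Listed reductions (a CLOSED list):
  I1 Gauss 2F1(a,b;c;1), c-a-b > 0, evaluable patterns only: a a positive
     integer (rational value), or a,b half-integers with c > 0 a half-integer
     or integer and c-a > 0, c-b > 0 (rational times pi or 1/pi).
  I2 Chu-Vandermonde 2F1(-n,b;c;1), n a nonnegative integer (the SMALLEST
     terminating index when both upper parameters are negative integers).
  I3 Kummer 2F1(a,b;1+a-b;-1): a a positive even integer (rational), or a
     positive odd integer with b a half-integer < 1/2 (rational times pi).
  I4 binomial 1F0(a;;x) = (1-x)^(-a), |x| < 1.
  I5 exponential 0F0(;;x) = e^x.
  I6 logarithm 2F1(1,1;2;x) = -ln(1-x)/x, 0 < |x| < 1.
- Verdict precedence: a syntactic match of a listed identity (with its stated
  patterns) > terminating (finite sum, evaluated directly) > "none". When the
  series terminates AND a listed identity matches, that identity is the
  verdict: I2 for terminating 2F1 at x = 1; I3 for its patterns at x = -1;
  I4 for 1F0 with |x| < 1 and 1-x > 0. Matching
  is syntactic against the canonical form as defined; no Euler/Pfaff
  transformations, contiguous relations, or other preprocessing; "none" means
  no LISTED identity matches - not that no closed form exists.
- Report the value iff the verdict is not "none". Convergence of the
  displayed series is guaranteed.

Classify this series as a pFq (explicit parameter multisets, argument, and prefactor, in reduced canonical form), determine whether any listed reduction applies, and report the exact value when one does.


x = 1 here; the reduced form reads 2F1, upper {1/8, 4}, lower {81/8}, C = -9/11. Verdict at x = 1: Gauss (I1, integer-parameter pattern) matches (x = 1: the Gamma ratio telescopes since c-a-b = 6 > 0 and a = 4 in Z>0). Sum: -631085/720896.

Structural cue: t_0 = -9/11 here, and factor the ratio over Q (C = -9/11, x = 1): negated roots = parameters.
Step ratio: r(k) = 1 * (k+1/8) (k+4) / [(k+81/8) (k+1)] ; factor over Q: parameters, x = 1, and C = -9/11.


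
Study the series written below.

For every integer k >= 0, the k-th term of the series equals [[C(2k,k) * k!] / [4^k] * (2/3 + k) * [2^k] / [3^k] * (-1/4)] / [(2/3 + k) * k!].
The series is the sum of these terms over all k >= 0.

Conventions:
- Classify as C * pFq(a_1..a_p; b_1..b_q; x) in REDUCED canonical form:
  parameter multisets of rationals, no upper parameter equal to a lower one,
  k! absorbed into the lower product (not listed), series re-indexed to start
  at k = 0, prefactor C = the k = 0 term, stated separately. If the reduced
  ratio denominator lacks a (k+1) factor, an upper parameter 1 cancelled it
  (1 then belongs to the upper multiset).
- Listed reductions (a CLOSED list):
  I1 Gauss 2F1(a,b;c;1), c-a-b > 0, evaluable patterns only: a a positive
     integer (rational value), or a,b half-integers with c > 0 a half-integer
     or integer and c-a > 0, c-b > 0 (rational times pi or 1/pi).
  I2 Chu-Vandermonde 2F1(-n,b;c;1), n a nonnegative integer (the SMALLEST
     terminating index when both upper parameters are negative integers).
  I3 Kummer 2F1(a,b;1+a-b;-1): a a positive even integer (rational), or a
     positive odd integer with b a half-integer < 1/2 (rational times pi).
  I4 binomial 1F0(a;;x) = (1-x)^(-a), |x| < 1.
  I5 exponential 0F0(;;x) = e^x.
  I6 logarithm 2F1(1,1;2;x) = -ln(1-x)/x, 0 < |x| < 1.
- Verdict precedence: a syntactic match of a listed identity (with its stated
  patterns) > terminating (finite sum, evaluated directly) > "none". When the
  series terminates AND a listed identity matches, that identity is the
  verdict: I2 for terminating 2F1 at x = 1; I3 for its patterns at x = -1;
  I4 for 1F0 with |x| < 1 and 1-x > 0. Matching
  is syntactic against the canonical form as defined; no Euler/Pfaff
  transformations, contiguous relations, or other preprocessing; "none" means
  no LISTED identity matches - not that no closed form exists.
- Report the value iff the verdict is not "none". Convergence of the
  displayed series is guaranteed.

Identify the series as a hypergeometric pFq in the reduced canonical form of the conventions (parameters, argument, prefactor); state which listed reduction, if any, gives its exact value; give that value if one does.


Canonical form: C = -1/4 times 1F0 with upper {1/2}, lower {-}, x = 2/3. Verdict: binomial (I4) fires (the 1F0 binomial series: exponent -1/2, x = 2/3). Exact value: (-1/4) * (1/3)^(-1/2).

First insight: from the first term -1/4: k + 2/3 divides numerator and denominator alike; C = -1/4 after cancelling.
Adjacent-term ratio: r(k) = (2/3) * (k+1/2) / [(k+1)] - poly over poly, x = (2/3) from leading terms; C = -1/4 at k = 0.


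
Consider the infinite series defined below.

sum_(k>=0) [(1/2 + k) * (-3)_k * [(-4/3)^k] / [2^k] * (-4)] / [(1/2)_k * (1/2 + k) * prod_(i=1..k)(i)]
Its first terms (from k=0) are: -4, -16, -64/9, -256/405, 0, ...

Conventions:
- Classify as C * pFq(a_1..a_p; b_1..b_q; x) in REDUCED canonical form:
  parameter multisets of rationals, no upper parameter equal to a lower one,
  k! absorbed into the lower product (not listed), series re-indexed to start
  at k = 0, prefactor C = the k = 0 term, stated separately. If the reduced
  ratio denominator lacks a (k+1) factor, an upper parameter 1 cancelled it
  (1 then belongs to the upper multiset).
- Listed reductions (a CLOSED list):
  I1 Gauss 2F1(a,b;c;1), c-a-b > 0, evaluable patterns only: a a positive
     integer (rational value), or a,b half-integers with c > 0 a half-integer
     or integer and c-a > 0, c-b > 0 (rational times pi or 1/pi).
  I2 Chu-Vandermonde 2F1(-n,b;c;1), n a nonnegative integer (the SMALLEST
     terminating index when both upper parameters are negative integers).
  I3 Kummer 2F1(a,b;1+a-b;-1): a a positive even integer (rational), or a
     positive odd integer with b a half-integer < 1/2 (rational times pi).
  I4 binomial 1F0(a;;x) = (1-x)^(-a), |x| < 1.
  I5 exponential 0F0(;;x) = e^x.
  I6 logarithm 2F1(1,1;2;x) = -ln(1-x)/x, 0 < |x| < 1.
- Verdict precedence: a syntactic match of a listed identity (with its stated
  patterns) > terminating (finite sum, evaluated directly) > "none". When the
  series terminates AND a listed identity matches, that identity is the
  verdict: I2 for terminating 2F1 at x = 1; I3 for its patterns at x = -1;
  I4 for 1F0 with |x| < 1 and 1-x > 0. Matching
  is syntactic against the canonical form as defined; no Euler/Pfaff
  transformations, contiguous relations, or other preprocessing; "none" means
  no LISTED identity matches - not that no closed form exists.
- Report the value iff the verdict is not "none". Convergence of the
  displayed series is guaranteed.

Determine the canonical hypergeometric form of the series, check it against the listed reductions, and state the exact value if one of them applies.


With C = -4: the canonical form is 1F1(-3; 1/2; -2/3). Verdict: terminating - upper parameter -3 makes this a finite sum (last index 3), evaluated exactly. Hence: -11236/405.

Key step: with t_0 = -4, the two k-th powers (C = -4, x = -2/3) combine into one argument.
Term ratio: r(k) = (-2/3) * (k-3) / [(k+1/2) (k+1)] - rational in k, leading ratio (-2/3); with t_0 = -4, classification follows.


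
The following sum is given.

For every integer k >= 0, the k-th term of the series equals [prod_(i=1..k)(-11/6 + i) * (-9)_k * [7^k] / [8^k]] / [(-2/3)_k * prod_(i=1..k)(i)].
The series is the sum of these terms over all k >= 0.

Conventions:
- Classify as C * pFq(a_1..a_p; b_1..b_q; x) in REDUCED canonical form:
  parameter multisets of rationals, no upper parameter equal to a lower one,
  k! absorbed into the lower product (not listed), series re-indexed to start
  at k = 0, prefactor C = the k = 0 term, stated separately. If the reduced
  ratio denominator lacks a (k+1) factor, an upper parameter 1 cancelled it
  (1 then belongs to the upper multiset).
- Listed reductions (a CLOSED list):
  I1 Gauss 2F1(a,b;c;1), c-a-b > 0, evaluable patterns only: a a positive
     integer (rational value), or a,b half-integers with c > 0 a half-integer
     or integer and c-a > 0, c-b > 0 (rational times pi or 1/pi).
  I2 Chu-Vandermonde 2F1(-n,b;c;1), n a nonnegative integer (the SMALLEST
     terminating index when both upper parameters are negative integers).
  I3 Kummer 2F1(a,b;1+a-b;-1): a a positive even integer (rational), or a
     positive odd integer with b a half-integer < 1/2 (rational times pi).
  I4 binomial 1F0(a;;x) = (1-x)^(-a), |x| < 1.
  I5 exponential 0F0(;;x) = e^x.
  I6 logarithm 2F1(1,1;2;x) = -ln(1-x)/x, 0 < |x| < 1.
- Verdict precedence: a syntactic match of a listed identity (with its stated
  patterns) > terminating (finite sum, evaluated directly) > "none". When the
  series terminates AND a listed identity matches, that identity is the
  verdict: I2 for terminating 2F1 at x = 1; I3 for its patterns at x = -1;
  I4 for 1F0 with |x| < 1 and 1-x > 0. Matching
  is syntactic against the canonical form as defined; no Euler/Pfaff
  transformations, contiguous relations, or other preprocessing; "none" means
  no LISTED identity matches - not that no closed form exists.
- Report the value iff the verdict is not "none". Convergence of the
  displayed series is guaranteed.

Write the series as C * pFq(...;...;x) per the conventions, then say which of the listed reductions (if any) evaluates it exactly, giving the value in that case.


Key observation: with t_0 = 1, the two geometric factors (C = 1, x = 7/8) combine into one argument.
Step ratio: r(k) = (7/8) * (k-9) (k-5/6) / [(k-2/3) (k+1)] ; factor over Q: parameters, x = (7/8), and C = 1.

Classification (C = 1): 2F1 with upper {-9, -5/6}, lower {-2/3}, argument x = 7/8. Verdict: terminating - no listed pattern fits, but -9 in the upper list cuts the series at k = 9; direct evaluation. Hence: -1433364089085351/387028092977152.


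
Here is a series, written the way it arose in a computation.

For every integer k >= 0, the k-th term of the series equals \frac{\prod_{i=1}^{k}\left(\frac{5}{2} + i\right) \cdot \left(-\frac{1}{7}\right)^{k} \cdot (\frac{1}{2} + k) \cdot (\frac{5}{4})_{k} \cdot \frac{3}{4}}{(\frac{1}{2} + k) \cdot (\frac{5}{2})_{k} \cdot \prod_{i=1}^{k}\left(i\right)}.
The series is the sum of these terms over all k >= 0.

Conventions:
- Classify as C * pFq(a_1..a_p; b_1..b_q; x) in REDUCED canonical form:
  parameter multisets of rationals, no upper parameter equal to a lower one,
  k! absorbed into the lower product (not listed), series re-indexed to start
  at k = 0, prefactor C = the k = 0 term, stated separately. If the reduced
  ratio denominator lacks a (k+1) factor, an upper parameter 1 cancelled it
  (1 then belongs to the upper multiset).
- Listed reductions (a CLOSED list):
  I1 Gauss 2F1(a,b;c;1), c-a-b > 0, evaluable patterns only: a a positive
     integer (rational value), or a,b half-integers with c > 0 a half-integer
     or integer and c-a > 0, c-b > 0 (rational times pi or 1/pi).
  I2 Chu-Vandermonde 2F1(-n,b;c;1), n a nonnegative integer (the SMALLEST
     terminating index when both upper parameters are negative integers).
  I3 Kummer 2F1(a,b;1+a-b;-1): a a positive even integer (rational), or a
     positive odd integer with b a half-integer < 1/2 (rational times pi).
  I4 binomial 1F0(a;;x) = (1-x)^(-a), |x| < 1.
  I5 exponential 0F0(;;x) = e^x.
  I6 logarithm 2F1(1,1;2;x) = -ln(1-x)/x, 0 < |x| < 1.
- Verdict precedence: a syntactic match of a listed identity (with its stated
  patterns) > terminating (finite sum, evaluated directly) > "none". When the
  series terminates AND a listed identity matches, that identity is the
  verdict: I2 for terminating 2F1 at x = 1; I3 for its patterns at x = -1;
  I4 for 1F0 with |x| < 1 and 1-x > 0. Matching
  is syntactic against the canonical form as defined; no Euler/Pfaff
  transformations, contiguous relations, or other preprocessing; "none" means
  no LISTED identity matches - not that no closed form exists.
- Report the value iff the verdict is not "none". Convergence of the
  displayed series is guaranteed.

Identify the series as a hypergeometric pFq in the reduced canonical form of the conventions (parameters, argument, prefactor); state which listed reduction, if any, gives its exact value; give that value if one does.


x = -\frac{1}{7} here; the reduced form reads 2F1, upper {\frac{5}{4}, \frac{7}{2}}, lower {\frac{5}{2}}, C = \frac{3}{4}. Verdict: none here - no I1-I6 shape fits x = -\frac{1}{7} with lower {\frac{5}{2}}.

The tell: from the first term \frac{3}{4}: k + 1/2 divides numerator and denominator alike; prefactor 3/4 after cancelling.
Adjacent-term ratio: r(k) = -\frac{1}{7} * (k+\frac{5}{4}) (k+\frac{7}{2}) / [(k+\frac{5}{2}) (k+1)] - rational; roots negated = parameters, x = -\frac{1}{7}, C = \frac{3}{4}.


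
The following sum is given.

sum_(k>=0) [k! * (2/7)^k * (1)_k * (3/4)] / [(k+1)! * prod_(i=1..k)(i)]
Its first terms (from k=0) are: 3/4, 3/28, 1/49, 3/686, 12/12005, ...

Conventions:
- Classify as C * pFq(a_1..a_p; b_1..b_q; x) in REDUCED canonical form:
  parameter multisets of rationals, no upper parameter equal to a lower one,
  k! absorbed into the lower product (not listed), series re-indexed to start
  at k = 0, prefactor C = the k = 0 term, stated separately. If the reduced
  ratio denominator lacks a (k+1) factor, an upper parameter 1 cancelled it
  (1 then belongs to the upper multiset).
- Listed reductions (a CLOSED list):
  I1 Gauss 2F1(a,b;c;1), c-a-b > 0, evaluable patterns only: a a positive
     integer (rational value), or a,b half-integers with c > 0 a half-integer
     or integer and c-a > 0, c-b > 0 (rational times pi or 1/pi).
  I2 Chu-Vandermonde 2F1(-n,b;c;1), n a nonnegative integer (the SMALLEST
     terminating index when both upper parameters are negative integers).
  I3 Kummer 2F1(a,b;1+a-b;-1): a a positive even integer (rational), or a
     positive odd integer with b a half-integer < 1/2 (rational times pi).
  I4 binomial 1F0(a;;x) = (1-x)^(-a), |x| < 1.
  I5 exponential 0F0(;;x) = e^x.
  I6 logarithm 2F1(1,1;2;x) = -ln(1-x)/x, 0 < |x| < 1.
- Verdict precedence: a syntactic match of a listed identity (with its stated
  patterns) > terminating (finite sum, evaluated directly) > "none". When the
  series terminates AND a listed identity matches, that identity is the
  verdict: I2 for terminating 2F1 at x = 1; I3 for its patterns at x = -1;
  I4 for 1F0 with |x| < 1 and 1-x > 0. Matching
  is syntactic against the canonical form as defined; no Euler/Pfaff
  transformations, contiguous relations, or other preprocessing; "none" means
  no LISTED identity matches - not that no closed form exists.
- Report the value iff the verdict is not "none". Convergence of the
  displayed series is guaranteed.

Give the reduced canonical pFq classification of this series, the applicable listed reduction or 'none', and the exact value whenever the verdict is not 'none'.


Classification (C = 3/4): 2F1 with upper {1, 1}, lower {2}, argument x = 2/7. Verdict at x = 2/7: the I6 logarithm reduction matches (the logarithm: parameters (1,1;2), x = 2/7). Sum: (-21/8) * ln(5/7).

First insight: x = (2/7) and the factorial ratio (prefactor 3/4) (k+a-1)!/(a-1)! is a rising factorial (a)_k.
Adjacent-term ratio: r(k) = (2/7) * (k+1) (k+1) / [(k+2) (k+1)] - poly over poly, x = (2/7) from leading terms; C = 3/4 at k = 0.
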